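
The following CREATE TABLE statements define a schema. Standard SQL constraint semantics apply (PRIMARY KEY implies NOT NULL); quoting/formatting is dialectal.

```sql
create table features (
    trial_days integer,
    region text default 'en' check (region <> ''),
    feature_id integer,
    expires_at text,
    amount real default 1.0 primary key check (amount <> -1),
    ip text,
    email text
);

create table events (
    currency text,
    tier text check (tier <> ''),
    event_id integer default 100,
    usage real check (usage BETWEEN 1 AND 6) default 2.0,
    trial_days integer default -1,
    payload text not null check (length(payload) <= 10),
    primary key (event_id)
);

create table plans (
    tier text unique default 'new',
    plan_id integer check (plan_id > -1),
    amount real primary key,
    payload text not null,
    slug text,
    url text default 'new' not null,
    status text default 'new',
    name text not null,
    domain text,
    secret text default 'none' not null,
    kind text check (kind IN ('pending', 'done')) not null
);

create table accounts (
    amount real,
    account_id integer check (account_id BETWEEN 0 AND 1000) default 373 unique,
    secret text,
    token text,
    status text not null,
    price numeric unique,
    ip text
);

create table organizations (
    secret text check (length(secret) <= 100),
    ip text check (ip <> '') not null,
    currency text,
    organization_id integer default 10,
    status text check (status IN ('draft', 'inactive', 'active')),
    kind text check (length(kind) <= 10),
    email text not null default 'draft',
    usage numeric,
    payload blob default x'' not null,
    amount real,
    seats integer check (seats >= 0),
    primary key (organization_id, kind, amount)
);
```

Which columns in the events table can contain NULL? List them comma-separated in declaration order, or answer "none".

- currency: no NOT NULL constraint applies → nullable.
- tier: CHECK does not forbid NULL (a CHECK constraint passes when its expression is NULL) → nullable.
- event_id: part of the PRIMARY KEY, which implies NOT NULL → not nullable.
- usage: CHECK does not forbid NULL (a CHECK constraint passes when its expression is NULL) → nullable.
- trial_days: DEFAULT only fills an omitted column; an explicit NULL is still allowed → nullable.
- payload: declared NOT NULL → not nullable.

currency, tier, usage, trial_days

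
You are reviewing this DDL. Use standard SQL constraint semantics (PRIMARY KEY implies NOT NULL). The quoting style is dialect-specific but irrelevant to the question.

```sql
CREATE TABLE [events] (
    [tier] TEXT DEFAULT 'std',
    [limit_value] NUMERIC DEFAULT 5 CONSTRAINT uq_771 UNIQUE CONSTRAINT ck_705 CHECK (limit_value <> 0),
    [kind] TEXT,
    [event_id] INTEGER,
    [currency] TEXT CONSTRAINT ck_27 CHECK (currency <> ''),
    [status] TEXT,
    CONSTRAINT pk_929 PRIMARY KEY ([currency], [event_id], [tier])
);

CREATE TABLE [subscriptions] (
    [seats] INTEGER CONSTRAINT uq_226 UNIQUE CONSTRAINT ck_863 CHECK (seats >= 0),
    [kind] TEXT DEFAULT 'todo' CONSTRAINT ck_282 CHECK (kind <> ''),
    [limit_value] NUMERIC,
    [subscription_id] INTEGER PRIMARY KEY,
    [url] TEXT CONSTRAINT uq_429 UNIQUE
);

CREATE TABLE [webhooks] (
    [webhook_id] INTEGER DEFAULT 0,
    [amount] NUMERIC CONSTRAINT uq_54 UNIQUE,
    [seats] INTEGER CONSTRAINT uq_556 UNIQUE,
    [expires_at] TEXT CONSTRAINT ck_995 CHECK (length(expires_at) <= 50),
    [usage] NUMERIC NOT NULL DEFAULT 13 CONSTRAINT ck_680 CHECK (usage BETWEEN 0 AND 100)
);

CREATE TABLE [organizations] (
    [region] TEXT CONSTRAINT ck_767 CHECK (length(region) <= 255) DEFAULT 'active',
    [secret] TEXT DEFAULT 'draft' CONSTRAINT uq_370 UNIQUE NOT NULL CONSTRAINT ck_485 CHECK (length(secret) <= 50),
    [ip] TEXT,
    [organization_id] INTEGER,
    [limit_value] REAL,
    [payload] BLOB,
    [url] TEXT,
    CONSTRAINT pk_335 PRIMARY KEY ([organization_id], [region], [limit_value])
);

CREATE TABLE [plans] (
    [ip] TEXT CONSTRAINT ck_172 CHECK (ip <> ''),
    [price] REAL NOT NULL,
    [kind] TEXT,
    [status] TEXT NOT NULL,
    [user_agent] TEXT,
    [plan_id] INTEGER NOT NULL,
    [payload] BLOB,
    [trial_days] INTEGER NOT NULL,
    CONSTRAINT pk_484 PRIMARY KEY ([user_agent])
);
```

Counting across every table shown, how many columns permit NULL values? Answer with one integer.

17

events: 3 nullable (limit_value, kind, status — PK (currency, event_id, tier) and explicit NOT NULL columns excluded).
subscriptions: 4 nullable (seats, kind, limit_value, url — PK (subscription_id) and explicit NOT NULL columns excluded).
webhooks: 4 nullable (webhook_id, amount, seats, expires_at — PK none and explicit NOT NULL columns excluded).
organizations: 3 nullable (ip, payload, url — PK (organization_id, region, limit_value) and explicit NOT NULL columns excluded).
plans: 3 nullable (ip, kind, payload — PK (user_agent) and explicit NOT NULL columns excluded).
Total: 3 + 4 + 4 + 3 + 3 = 17.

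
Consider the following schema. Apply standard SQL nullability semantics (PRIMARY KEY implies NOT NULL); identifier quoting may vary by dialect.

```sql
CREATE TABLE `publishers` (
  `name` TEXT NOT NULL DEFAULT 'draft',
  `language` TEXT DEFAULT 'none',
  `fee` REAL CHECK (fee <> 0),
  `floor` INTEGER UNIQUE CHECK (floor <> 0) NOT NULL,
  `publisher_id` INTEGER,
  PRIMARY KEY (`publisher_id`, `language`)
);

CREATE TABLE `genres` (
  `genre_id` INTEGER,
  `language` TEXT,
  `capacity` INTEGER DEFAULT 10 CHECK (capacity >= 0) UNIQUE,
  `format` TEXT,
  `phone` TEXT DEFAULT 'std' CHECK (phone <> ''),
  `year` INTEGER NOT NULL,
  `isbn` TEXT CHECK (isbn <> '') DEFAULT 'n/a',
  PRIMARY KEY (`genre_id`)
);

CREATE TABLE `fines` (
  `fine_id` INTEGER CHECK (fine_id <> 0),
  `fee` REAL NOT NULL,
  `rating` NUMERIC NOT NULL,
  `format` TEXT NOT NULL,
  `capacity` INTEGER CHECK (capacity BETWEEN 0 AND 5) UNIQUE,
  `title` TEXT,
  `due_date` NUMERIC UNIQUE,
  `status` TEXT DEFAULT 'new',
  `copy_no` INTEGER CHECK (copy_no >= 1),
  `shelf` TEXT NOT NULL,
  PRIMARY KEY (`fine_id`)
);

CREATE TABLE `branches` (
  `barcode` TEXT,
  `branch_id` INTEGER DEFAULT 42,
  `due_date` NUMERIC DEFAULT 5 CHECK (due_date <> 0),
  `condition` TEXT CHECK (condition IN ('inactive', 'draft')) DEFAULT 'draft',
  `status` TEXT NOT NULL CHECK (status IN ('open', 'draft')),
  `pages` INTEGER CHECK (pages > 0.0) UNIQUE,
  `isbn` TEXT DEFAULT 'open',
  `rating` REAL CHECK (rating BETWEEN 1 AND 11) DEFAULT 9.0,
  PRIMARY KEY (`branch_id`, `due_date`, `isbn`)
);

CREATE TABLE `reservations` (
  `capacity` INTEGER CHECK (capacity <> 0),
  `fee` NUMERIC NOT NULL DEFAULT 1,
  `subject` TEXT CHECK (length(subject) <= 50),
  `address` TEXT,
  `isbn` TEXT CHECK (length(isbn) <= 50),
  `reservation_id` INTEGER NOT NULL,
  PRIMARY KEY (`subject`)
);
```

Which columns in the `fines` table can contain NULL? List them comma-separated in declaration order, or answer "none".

- fine_id: part of the PRIMARY KEY, which implies NOT NULL → not nullable.
- fee: declared NOT NULL → not nullable.
- rating: declared NOT NULL → not nullable.
- format: declared NOT NULL → not nullable.
- capacity: CHECK does not forbid NULL (a CHECK constraint passes when its expression is NULL) → nullable.
- title: no NOT NULL constraint applies → nullable.
- due_date: UNIQUE does not imply NOT NULL → nullable.
- status: DEFAULT only fills an omitted column; an explicit NULL is still allowed → nullable.
- copy_no: CHECK does not forbid NULL (a CHECK constraint passes when its expression is NULL) → nullable.
- shelf: declared NOT NULL → not nullable.

capacity, title, due_date, status, copy_no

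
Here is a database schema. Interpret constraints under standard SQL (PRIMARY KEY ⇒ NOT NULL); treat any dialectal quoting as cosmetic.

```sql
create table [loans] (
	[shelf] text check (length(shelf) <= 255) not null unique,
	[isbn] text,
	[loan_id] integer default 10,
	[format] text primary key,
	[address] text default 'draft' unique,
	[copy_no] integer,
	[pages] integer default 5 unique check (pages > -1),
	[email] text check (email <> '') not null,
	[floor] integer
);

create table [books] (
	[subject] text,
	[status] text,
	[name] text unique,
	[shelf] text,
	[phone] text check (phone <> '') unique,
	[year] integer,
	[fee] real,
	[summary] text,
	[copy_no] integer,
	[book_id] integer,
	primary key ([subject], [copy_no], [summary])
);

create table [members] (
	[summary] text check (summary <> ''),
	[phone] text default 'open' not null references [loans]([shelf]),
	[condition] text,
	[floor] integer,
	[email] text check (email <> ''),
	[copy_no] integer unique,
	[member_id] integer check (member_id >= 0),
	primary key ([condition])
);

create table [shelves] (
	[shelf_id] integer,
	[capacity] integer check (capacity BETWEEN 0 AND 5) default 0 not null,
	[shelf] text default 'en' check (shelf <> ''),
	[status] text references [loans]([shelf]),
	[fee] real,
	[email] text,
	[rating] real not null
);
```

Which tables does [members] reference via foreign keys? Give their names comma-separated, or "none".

loans

- phone REFERENCES loans(shelf).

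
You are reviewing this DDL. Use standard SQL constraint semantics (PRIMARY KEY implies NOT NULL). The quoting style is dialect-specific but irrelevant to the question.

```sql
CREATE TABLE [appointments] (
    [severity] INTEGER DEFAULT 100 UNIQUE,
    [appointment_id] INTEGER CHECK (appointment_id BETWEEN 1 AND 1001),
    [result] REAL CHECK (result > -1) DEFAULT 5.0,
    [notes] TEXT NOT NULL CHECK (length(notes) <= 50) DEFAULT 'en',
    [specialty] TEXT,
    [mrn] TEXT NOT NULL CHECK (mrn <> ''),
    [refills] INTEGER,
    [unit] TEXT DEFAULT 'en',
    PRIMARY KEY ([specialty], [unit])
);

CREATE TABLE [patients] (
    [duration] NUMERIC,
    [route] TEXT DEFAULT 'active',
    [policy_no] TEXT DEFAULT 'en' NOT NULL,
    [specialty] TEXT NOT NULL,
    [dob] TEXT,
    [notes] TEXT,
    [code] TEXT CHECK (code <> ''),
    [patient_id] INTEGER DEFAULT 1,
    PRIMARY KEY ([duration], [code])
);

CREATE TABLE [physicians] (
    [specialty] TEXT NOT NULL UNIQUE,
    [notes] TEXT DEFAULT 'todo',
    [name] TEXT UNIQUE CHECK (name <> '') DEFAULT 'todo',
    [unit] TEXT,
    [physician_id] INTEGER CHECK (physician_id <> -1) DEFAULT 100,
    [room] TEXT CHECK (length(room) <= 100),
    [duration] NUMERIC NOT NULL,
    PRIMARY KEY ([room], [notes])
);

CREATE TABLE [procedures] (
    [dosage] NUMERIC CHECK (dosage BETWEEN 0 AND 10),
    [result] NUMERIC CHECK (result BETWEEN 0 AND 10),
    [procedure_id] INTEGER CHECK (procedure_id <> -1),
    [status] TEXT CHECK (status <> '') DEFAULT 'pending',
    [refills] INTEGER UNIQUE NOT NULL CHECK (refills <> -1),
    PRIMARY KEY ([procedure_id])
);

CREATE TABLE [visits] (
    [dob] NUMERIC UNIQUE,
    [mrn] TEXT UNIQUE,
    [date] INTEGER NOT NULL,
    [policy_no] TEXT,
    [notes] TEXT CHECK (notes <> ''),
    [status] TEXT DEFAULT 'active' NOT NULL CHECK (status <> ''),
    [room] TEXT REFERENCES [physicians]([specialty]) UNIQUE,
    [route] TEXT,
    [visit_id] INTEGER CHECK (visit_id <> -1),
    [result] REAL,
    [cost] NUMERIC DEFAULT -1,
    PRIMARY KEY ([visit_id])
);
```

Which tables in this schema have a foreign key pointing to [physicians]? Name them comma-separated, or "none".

- visits.room references physicians(specialty).

visits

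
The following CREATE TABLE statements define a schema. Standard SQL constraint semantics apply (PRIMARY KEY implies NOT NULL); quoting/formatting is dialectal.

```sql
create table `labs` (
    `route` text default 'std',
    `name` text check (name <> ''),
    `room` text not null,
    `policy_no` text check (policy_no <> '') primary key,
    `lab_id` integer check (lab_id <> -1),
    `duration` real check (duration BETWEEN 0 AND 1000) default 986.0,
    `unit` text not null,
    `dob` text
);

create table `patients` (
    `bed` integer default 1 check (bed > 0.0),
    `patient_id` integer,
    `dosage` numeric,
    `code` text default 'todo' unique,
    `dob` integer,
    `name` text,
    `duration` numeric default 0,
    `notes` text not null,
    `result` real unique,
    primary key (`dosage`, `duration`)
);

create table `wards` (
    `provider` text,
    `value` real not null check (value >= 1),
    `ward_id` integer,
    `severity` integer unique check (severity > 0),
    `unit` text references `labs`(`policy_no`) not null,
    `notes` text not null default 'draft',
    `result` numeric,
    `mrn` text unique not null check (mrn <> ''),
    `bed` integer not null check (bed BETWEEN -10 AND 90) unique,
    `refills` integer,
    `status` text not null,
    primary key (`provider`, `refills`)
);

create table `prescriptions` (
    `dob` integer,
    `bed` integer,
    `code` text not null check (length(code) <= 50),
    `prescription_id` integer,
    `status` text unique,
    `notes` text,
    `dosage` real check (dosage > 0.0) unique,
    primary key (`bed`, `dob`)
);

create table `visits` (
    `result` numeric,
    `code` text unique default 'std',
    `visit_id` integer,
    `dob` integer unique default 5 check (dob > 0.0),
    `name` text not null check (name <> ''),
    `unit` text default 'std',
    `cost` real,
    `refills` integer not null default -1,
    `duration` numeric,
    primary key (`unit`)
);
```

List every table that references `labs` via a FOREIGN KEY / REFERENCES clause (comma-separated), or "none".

- wards.unit references labs(policy_no).

wards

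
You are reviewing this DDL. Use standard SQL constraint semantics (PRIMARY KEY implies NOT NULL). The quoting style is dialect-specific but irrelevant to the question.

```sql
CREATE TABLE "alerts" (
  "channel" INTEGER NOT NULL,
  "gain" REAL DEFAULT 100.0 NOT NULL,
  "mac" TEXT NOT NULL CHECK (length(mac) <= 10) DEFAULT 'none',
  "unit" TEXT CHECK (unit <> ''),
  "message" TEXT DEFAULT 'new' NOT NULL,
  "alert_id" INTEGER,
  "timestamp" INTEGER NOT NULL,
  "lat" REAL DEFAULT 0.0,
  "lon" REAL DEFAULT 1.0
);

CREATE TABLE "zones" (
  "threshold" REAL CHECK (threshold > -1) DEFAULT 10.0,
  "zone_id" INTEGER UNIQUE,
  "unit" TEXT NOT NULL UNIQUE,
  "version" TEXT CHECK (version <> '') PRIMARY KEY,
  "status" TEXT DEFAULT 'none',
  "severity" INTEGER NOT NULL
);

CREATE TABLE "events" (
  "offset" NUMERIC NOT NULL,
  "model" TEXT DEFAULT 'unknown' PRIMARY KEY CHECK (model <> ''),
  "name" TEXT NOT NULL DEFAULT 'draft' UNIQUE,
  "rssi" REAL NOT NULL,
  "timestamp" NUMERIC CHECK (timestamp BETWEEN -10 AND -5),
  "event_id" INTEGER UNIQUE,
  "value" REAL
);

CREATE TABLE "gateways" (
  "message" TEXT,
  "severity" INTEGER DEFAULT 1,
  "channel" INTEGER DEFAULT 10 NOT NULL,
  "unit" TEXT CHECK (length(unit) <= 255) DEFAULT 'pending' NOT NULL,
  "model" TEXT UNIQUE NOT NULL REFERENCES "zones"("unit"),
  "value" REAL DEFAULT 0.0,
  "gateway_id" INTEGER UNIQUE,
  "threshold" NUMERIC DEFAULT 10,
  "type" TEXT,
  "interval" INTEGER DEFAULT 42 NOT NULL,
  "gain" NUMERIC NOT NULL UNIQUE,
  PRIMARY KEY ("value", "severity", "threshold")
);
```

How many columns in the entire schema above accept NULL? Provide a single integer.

13

alerts: 4 nullable (unit, alert_id, lat, lon — PK none and explicit NOT NULL columns excluded).
zones: 3 nullable (threshold, zone_id, status — PK (version) and explicit NOT NULL columns excluded).
events: 3 nullable (timestamp, event_id, value — PK (model) and explicit NOT NULL columns excluded).
gateways: 3 nullable (message, gateway_id, type — PK (value, severity, threshold) and explicit NOT NULL columns excluded).
Total: 4 + 3 + 3 + 3 = 13.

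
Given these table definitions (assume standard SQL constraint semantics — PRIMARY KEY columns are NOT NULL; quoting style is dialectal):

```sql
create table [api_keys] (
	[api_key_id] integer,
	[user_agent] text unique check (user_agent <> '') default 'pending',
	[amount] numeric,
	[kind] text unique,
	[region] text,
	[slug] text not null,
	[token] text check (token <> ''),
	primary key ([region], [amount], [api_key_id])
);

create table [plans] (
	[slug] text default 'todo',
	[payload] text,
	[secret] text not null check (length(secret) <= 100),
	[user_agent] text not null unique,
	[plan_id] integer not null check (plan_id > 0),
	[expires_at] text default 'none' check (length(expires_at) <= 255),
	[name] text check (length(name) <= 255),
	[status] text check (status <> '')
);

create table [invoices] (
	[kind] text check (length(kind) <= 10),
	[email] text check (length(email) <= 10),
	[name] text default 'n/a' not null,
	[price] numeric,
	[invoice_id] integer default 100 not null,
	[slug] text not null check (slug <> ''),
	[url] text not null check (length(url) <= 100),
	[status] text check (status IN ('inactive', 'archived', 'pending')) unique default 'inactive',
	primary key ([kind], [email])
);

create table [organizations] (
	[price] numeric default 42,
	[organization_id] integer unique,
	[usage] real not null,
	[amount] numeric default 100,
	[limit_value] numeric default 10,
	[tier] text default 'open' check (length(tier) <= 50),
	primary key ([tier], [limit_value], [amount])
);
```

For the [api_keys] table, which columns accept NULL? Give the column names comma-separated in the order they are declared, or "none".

- api_key_id: part of the PRIMARY KEY, which implies NOT NULL → not nullable.
- user_agent: CHECK does not forbid NULL (a CHECK constraint passes when its expression is NULL) → nullable.
- amount: part of the PRIMARY KEY, which implies NOT NULL → not nullable.
- kind: UNIQUE does not imply NOT NULL → nullable.
- region: part of the PRIMARY KEY, which implies NOT NULL → not nullable.
- slug: declared NOT NULL → not nullable.
- token: CHECK does not forbid NULL (a CHECK constraint passes when its expression is NULL) → nullable.

user_agent, kind, token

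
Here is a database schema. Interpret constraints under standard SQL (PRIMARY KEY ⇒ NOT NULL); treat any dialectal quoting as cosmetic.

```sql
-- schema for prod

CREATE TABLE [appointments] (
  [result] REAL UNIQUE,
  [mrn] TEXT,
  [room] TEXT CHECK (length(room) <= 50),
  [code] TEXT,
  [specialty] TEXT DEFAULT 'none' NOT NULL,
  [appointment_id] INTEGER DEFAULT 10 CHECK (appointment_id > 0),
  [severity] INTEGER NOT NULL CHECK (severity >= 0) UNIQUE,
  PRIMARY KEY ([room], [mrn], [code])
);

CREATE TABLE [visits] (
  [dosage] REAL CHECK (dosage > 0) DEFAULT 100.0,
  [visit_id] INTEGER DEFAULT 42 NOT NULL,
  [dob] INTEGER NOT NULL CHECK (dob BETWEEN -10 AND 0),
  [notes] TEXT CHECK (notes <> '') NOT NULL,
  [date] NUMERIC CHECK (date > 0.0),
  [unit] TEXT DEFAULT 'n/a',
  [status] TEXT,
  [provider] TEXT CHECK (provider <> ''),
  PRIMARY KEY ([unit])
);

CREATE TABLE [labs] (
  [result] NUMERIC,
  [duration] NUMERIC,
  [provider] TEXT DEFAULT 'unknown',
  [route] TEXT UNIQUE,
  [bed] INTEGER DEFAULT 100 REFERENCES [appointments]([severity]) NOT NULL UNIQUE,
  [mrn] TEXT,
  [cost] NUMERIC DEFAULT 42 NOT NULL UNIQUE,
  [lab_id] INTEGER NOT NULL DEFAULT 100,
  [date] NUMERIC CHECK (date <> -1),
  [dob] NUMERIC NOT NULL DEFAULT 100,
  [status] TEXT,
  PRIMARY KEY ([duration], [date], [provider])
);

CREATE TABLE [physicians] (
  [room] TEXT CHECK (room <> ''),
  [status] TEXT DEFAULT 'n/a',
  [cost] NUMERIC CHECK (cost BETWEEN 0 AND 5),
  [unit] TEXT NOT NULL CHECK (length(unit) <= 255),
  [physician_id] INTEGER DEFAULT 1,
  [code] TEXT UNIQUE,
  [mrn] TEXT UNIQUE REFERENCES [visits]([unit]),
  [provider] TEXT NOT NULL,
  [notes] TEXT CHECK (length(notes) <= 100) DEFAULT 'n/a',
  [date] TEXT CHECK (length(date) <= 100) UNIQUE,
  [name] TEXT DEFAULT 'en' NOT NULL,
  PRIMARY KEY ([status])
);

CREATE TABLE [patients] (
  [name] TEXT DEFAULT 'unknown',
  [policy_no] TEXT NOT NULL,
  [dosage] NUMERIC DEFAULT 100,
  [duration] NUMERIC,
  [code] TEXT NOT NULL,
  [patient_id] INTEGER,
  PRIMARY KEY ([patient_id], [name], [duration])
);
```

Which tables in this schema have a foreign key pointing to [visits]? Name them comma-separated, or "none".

physicians

- physicians.mrn references visits(unit).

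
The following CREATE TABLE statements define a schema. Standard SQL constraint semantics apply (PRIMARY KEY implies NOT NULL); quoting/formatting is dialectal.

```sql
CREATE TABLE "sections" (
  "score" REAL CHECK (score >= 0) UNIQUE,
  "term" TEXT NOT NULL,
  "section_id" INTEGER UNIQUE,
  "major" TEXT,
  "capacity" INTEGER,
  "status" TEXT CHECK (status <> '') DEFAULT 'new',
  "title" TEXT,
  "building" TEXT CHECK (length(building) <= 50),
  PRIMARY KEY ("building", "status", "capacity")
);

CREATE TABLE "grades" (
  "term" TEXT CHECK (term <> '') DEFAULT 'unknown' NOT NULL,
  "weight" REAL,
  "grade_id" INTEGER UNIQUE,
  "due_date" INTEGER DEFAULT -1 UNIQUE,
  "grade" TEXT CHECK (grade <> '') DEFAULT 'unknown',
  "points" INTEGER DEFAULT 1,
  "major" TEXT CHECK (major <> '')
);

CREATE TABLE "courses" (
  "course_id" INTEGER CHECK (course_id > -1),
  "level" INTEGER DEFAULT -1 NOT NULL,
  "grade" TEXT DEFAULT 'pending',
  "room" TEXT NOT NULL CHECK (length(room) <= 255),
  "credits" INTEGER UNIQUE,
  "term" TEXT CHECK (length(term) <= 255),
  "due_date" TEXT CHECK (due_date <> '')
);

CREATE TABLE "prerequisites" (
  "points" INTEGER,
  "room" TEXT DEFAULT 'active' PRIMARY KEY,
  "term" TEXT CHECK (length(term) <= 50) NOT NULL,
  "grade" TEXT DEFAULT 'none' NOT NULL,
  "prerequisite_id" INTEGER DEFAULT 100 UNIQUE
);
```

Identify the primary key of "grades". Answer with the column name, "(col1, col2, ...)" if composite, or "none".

No column is declared PRIMARY KEY inline, and there is no table-level PRIMARY KEY clause in grades.

none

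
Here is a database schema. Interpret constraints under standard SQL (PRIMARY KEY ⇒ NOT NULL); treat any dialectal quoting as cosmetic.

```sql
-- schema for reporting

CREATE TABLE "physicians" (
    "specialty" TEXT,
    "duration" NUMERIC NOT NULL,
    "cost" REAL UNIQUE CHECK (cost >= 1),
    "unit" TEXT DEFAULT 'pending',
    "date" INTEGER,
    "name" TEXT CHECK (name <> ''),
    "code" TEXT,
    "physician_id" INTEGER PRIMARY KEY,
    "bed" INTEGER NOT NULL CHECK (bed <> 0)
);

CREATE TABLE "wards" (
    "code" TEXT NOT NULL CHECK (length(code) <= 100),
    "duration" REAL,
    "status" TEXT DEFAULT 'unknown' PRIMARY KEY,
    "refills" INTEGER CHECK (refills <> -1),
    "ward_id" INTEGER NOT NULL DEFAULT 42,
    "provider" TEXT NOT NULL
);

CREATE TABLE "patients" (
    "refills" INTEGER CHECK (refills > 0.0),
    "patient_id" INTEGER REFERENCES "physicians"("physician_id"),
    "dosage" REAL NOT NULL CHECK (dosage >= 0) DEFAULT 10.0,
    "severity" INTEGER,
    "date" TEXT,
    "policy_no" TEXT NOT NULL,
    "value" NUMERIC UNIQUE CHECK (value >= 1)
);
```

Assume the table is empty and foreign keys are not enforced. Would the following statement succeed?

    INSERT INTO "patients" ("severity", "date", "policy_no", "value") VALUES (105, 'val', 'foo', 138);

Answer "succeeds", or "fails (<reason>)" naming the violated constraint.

succeeds

NOT NULL columns: dosage defaults to 10.0; policy_no is supplied.
CHECK constraints: 138 satisfies (value >= 1).
No constraint is violated.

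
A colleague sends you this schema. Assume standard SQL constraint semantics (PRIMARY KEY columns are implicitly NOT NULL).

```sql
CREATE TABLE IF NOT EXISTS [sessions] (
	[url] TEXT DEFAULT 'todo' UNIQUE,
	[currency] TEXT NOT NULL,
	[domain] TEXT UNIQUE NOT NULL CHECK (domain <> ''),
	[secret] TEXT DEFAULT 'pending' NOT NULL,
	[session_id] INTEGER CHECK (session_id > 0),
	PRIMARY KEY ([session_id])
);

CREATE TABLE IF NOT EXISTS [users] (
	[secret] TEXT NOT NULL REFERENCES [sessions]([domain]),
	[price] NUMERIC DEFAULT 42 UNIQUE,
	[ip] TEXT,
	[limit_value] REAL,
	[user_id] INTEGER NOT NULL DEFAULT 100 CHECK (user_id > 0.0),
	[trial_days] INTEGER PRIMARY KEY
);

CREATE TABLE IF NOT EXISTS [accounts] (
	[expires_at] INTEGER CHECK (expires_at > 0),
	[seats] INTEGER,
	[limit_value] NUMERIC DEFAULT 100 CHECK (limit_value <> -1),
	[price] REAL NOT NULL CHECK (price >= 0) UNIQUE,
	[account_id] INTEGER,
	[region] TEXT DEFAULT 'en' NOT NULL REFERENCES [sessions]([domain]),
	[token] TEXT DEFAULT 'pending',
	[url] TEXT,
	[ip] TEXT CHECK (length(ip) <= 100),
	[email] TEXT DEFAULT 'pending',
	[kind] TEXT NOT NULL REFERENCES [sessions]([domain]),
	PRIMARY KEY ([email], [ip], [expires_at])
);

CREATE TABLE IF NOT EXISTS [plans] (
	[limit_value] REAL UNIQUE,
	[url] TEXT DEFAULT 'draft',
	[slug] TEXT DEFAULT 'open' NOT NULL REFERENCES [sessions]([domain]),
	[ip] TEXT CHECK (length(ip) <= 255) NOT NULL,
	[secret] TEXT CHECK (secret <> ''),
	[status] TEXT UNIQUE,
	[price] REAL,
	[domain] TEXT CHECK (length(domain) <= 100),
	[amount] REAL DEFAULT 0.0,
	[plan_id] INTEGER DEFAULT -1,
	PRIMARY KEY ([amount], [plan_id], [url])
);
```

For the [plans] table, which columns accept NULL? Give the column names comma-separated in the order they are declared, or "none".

- limit_value: UNIQUE does not imply NOT NULL → nullable.
- url: part of the PRIMARY KEY, which implies NOT NULL → not nullable.
- slug: declared NOT NULL → not nullable.
- ip: declared NOT NULL → not nullable.
- secret: CHECK does not forbid NULL (a CHECK constraint passes when its expression is NULL) → nullable.
- status: UNIQUE does not imply NOT NULL → nullable.
- price: no NOT NULL constraint applies → nullable.
- domain: CHECK does not forbid NULL (a CHECK constraint passes when its expression is NULL) → nullable.
- amount: part of the PRIMARY KEY, which implies NOT NULL → not nullable.
- plan_id: part of the PRIMARY KEY, which implies NOT NULL → not nullable.

limit_value, secret, status, price, domain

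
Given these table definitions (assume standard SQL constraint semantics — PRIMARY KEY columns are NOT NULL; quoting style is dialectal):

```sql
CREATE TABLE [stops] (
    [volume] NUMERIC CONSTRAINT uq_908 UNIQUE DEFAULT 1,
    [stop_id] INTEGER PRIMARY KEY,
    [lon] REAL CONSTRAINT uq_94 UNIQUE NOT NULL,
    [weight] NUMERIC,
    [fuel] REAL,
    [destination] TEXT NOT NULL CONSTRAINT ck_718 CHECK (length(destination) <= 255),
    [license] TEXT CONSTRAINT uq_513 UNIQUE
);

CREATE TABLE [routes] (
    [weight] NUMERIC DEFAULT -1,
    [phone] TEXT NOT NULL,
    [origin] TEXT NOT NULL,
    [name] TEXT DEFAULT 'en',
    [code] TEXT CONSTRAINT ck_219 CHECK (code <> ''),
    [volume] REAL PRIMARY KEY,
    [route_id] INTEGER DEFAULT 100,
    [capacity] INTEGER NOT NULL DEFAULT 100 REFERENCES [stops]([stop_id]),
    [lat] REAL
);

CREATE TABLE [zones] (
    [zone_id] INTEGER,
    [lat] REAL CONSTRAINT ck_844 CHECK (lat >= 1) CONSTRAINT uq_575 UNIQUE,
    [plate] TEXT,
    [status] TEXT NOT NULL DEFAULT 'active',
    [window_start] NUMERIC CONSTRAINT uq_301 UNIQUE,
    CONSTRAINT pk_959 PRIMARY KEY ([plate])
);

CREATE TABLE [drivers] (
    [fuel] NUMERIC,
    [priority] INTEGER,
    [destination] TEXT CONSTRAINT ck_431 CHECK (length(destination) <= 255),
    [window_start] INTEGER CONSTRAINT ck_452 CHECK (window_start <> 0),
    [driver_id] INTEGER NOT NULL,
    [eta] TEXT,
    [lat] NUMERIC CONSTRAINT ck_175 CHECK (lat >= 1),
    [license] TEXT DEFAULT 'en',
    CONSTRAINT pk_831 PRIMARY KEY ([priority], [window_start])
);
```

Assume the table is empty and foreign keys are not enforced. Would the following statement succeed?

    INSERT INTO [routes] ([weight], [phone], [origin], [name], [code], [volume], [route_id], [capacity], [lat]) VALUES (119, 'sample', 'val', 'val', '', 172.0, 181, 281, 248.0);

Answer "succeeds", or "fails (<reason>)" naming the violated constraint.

The value '' for code violates CHECK (code <> '').

fails (CHECK on code)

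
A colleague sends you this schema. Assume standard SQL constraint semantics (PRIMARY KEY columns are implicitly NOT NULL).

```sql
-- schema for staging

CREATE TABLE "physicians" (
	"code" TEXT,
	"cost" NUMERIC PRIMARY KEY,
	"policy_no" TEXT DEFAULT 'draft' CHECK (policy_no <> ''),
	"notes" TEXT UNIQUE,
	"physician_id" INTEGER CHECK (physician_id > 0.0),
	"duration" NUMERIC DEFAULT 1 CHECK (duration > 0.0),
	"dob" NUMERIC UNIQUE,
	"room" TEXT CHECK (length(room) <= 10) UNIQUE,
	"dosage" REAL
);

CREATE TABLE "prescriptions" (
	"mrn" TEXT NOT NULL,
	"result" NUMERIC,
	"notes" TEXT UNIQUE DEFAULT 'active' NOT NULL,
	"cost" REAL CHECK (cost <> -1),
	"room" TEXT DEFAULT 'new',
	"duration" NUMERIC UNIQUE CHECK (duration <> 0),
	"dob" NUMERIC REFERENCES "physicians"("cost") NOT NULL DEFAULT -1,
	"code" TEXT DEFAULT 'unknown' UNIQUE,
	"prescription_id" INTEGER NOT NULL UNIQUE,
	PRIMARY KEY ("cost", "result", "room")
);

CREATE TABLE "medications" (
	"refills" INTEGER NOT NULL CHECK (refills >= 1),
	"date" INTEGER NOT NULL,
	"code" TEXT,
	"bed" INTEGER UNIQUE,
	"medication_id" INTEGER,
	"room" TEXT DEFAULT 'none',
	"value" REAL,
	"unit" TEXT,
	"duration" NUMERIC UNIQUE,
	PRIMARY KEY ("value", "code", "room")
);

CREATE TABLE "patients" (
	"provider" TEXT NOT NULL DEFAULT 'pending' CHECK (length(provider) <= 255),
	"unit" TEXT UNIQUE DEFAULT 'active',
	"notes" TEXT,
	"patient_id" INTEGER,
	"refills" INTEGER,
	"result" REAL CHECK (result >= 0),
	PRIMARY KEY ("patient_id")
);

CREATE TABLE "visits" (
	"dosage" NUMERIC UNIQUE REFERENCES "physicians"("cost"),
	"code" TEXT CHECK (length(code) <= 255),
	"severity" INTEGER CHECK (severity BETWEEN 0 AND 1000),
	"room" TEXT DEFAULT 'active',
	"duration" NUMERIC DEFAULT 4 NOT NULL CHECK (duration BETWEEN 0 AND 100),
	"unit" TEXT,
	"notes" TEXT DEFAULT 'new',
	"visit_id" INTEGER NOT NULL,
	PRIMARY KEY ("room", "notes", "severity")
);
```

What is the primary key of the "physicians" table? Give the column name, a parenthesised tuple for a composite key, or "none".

cost

cost is declared PRIMARY KEY inline on the column.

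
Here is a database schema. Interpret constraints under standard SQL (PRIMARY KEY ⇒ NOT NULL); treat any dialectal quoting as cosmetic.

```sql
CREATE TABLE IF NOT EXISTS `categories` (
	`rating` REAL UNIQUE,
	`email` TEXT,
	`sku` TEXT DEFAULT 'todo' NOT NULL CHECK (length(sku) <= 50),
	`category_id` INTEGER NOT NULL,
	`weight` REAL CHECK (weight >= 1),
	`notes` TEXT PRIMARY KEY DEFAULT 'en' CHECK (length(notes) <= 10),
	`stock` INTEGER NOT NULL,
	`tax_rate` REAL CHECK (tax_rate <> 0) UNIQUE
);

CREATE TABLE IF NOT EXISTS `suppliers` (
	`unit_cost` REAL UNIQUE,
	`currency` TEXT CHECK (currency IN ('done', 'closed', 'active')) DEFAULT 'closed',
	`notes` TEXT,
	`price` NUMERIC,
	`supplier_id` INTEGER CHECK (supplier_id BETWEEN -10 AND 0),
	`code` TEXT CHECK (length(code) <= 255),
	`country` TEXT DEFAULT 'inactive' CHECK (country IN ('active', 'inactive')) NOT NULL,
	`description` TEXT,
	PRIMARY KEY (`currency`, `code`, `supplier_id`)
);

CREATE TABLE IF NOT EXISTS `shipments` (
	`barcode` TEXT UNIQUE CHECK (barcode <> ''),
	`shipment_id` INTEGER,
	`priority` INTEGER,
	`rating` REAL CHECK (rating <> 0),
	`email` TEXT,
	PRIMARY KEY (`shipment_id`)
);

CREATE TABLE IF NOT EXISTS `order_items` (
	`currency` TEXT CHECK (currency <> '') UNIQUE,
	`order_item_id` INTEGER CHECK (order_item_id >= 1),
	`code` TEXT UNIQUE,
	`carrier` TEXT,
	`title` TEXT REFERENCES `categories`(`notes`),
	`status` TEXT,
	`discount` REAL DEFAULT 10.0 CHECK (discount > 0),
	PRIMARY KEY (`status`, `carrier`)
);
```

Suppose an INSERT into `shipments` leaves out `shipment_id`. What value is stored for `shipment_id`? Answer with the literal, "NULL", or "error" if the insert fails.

shipment_id has no DEFAULT clause.
Omitting it would insert NULL, but it is part of the PRIMARY KEY, so the INSERT fails.

error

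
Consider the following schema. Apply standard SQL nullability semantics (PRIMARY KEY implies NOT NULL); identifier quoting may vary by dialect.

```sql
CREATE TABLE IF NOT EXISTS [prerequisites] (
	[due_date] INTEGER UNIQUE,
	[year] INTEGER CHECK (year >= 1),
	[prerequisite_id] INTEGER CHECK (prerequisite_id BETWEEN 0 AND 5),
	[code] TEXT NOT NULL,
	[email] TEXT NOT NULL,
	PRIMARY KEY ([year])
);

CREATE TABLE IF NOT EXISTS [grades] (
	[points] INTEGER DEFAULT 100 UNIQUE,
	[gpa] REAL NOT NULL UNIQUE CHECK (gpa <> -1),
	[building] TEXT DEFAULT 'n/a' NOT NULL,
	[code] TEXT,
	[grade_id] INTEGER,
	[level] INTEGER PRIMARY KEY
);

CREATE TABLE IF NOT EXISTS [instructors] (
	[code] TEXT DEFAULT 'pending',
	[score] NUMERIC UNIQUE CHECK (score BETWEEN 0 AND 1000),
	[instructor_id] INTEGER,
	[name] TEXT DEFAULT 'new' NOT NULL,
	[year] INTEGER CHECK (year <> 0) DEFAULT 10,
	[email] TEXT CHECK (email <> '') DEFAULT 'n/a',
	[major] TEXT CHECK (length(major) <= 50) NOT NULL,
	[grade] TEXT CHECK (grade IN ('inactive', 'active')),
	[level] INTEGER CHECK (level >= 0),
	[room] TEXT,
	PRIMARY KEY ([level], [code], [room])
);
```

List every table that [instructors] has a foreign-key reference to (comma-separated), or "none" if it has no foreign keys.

No column in instructors has a REFERENCES clause.

none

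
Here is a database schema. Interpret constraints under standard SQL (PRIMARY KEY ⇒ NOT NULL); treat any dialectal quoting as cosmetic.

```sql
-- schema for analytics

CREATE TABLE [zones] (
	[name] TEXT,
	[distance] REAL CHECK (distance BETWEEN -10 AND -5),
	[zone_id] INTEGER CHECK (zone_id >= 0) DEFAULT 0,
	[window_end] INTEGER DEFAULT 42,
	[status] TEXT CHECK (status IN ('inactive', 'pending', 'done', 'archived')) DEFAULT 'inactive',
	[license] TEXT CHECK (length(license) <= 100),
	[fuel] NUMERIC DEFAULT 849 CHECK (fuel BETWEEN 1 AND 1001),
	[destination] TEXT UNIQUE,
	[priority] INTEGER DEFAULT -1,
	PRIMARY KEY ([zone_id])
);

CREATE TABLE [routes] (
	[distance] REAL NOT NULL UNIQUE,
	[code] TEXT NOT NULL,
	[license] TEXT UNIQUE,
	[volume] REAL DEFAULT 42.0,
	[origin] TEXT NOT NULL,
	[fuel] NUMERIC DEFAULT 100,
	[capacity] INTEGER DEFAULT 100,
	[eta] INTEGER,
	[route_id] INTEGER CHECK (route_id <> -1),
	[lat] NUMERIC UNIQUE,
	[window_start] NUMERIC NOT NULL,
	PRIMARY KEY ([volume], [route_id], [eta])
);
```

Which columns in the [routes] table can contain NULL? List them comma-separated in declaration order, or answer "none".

license, fuel, capacity, lat

- distance: declared NOT NULL → not nullable.
- code: declared NOT NULL → not nullable.
- license: UNIQUE does not imply NOT NULL → nullable.
- volume: part of the PRIMARY KEY, which implies NOT NULL → not nullable.
- origin: declared NOT NULL → not nullable.
- fuel: DEFAULT only fills an omitted column; an explicit NULL is still allowed → nullable.
- capacity: DEFAULT only fills an omitted column; an explicit NULL is still allowed → nullable.
- eta: part of the PRIMARY KEY, which implies NOT NULL → not nullable.
- route_id: part of the PRIMARY KEY, which implies NOT NULL → not nullable.
- lat: UNIQUE does not imply NOT NULL → nullable.
- window_start: declared NOT NULL → not nullable.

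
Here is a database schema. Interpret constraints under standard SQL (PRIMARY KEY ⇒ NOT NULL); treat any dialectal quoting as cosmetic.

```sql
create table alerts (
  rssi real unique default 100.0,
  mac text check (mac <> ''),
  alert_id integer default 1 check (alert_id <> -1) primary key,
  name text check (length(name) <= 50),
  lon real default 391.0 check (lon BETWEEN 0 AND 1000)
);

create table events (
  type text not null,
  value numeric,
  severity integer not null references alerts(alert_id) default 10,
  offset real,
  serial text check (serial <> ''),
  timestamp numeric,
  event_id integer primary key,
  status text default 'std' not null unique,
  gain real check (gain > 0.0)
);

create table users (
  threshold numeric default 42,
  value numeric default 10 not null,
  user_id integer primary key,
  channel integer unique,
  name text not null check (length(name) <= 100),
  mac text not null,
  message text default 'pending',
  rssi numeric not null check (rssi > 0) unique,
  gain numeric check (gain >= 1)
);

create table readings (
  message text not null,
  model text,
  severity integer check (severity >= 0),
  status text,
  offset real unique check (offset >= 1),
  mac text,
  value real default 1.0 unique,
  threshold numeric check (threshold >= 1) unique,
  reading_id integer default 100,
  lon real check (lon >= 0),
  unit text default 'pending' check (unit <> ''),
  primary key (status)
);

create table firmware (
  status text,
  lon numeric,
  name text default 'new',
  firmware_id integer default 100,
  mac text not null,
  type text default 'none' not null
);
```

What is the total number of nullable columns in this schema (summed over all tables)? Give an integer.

alerts: 4 nullable (rssi, mac, name, lon — PK (alert_id) and explicit NOT NULL columns excluded).
events: 5 nullable (value, offset, serial, timestamp, gain — PK (event_id) and explicit NOT NULL columns excluded).
users: 4 nullable (threshold, channel, message, gain — PK (user_id) and explicit NOT NULL columns excluded).
readings: 9 nullable (model, severity, offset, mac, value, threshold, reading_id, lon, unit — PK (status) and explicit NOT NULL columns excluded).
firmware: 4 nullable (status, lon, name, firmware_id — PK none and explicit NOT NULL columns excluded).
Total: 4 + 5 + 4 + 9 + 4 = 26.

26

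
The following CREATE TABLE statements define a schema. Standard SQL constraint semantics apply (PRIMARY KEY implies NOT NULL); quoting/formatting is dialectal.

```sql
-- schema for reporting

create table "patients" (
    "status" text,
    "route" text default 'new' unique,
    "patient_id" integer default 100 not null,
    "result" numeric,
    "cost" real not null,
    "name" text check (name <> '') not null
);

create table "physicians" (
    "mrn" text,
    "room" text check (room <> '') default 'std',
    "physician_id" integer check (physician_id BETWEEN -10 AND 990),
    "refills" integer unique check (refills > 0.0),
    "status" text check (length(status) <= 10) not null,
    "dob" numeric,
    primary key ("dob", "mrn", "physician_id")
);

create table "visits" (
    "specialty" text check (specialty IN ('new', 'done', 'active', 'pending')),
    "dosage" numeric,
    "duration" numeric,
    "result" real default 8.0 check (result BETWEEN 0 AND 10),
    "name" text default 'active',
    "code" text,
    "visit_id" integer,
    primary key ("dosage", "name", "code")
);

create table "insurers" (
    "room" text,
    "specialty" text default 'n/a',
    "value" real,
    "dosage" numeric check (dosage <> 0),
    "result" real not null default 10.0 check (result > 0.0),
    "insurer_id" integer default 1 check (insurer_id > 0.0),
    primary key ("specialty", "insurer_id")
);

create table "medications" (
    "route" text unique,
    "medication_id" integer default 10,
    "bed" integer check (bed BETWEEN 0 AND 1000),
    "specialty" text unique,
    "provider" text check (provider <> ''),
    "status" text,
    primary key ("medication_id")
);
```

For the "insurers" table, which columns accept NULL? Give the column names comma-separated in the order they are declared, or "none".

room, value, dosage

- room: no NOT NULL constraint applies → nullable.
- specialty: part of the PRIMARY KEY, which implies NOT NULL → not nullable.
- value: no NOT NULL constraint applies → nullable.
- dosage: CHECK does not forbid NULL (a CHECK constraint passes when its expression is NULL) → nullable.
- result: declared NOT NULL → not nullable.
- insurer_id: part of the PRIMARY KEY, which implies NOT NULL → not nullable.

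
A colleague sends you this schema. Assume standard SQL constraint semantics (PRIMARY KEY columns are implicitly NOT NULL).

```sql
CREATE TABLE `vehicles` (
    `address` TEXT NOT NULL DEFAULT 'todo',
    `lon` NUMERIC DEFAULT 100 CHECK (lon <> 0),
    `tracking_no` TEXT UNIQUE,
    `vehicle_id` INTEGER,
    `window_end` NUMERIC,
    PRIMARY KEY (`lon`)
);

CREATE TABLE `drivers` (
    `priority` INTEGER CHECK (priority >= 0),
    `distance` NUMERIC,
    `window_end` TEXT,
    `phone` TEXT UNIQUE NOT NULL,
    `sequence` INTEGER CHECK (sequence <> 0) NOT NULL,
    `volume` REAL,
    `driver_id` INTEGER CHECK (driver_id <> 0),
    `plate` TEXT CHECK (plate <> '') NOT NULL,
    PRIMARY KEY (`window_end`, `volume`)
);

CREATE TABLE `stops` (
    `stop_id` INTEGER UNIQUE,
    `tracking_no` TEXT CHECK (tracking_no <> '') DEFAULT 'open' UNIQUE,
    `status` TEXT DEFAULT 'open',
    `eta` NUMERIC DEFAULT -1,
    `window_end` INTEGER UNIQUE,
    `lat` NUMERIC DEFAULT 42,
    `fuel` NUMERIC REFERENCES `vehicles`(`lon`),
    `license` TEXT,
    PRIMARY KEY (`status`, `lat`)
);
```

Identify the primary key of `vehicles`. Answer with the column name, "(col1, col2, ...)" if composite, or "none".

lon is declared PRIMARY KEY as a table-level PRIMARY KEY clause.

lon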